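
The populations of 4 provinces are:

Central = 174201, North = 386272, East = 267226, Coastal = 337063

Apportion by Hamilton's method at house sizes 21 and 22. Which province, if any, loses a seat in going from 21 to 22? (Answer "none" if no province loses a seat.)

none

At 21 seats: Central 3, North 7, East 5, Coastal 6.
At 22 seats: Central 3, North 7, East 5, Coastal 7.
No province's allocation decreased.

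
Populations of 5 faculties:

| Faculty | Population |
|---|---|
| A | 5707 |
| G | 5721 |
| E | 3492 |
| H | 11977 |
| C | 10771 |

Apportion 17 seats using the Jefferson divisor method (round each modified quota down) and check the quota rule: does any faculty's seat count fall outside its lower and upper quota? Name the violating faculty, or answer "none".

Standard quotas: A 2.576, G 2.582, E 1.576, H 5.405, C 4.861.
Jefferson allocation: A 2, G 3, E 1, H 6, C 5.
Every allocation lies between the lower and upper quota.

none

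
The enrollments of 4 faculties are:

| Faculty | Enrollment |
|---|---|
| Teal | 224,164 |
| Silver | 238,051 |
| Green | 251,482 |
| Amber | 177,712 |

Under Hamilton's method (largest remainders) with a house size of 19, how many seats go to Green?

5

Standard divisor: 891409 ÷ 19 ≈ 46916.263.
Standard quotas: Teal 4.7780, Silver 5.0740, Green 5.3602, Amber 3.7879.
Lower quotas: Teal 4, Silver 5, Green 5, Amber 3 (sum 17, leaving 2 seats).
Remainders in descending order: Amber 0.7879, Teal 0.7780, Green 0.3602, Silver 0.0740.
Largest remainders: Amber, Teal receive the extra seats.
Green receives 5.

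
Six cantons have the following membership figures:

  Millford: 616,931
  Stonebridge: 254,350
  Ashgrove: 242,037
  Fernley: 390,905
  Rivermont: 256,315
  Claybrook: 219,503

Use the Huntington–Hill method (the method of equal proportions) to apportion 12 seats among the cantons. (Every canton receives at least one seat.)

With divisor 174619: modified quotas Millford 3.533, Stonebridge 1.457, Ashgrove 1.386, Fernley 2.239, Rivermont 1.468, Claybrook 1.257.
Geometric-mean thresholds: Millford √(3·4)=3.464, Stonebridge √(1·2)=1.414, Ashgrove √(1·2)=1.414, Fernley √(2·3)=2.449, Rivermont √(1·2)=1.414, Claybrook √(1·2)=1.414.
Each quota rounded against its threshold gives Millford 4, Stonebridge 2, Ashgrove 1, Fernley 2, Rivermont 2, Claybrook 1 (total 12).

Millford: 4, Stonebridge: 2, Ashgrove: 1, Fernley: 2, Rivermont: 2, Claybrook: 1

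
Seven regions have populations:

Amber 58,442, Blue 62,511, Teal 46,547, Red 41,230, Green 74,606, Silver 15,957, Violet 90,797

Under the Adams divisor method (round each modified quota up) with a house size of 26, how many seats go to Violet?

Standard divisor 390090/26 ≈ 15003.462; standard quotas: Amber 3.895, Blue 4.166, Teal 3.102, Red 2.748, Green 4.973, Silver 1.064, Violet 6.052.
Rounding up gives 4, 5, 4, 3, 5, 2, 7 = 30 seats, so the divisor must be adjusted.
With modified divisor 17100: modified quotas Amber 3.418, Blue 3.656, Teal 2.722, Red 2.411, Green 4.363, Silver 0.933, Violet 5.310.
Rounding up: Amber 4, Blue 4, Teal 3, Red 3, Green 5, Silver 1, Violet 6 (total 26).
Violet receives 6.

6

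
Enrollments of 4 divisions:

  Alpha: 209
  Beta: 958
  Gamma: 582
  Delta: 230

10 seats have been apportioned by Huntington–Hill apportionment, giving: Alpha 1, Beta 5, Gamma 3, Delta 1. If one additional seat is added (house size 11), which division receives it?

Priority for the next seat is population ÷ (√(s·(s+1))).
Priorities: Alpha 147.785, Beta 174.906, Gamma 168.009, Delta 162.635.
Highest priority: Beta.

Beta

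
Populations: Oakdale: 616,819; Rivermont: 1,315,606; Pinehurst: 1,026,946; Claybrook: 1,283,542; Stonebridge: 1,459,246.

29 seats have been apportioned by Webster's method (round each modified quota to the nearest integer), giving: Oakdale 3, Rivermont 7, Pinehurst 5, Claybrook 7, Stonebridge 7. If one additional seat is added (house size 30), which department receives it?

Stonebridge

Priority for the next seat is population ÷ (current seats + 0.5).
Priorities: Oakdale 176234.000, Rivermont 175414.133, Pinehurst 186717.455, Claybrook 171138.933, Stonebridge 194566.133.
Highest priority: Stonebridge.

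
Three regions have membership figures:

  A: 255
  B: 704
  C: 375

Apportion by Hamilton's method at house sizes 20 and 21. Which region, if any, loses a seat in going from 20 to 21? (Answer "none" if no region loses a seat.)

At 20 seats: A 4, B 10, C 6.
At 21 seats: A 4, B 11, C 6.
No region's allocation decreased.

none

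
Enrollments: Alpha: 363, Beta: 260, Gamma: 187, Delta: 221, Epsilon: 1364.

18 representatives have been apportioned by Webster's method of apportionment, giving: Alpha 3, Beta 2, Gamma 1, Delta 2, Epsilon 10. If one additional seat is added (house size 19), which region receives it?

Epsilon

Priority for the next seat is population ÷ (current seats + 0.5).
Priorities: Alpha 103.714, Beta 104.000, Gamma 124.667, Delta 88.400, Epsilon 129.905.
Highest priority: Epsilon.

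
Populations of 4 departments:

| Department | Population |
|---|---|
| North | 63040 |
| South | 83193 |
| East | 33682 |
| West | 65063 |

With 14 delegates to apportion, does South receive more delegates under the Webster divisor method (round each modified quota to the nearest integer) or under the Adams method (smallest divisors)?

Webster: North 3, South 5, East 2, West 4.
Adams: North 4, South 4, East 2, West 4.
South gets 5 under Webster and 4 under Adams.

Webster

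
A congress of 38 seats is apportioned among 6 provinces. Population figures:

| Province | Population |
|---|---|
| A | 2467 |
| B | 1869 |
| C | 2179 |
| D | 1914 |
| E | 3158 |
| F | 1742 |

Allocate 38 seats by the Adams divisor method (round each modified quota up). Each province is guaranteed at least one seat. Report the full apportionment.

A 7, B 5, C 6, D 6, E 9, F 5

Standard divisor 13329/38 ≈ 350.763; standard quotas: A 7.033, B 5.328, C 6.212, D 5.457, E 9.003, F 4.966.
Rounding up gives 8, 6, 7, 6, 10, 5 = 42 seats, so the divisor must be adjusted.
With modified divisor 380: modified quotas A 6.492, B 4.918, C 5.734, D 5.037, E 8.311, F 4.584.
Rounding up: A 7, B 5, C 6, D 6, E 9, F 5 (total 38).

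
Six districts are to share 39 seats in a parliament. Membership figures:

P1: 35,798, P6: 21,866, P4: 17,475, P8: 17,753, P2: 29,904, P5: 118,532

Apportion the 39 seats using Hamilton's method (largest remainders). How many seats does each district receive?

The standard divisor is 241328/39 ≈ 6187.897.
Standard quotas: P1 5.7852, P6 3.5337, P4 2.8241, P8 2.8690, P2 4.8327, P5 19.1555.
Lower quotas: P1 5, P6 3, P4 2, P8 2, P2 4, P5 19 (sum 35, leaving 4 seats).
Remainders in descending order: P8 0.8690, P2 0.8327, P4 0.8241, P1 0.7852, P6 0.5337, P5 0.1555.
The surplus seats go to P8, P2, P4, P1.

P1: 6, P6: 3, P4: 3, P8: 3, P2: 5, P5: 19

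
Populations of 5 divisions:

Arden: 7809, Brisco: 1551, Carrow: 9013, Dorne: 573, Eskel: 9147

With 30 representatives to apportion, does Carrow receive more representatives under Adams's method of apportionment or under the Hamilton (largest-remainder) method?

Hamilton

Adams: Arden 8, Brisco 2, Carrow 9, Dorne 1, Eskel 10.
Hamilton: Arden 8, Brisco 2, Carrow 10, Dorne 0, Eskel 10.
Carrow gets 9 under Adams and 10 under Hamilton.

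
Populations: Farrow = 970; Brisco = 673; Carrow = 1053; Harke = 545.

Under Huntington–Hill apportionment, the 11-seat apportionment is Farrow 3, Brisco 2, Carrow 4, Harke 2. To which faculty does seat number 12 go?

Farrow

Priority for the next seat is population ÷ (√(s·(s+1))).
Priorities: Farrow 280.015, Brisco 274.751, Carrow 235.458, Harke 222.495.
Highest priority: Farrow.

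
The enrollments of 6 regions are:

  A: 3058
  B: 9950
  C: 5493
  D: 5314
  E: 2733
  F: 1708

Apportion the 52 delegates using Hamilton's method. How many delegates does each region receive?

A: 6; B: 18; C: 10; D: 10; E: 5; F: 3

The standard divisor is 28256/52 ≈ 543.385.
Standard quotas: A 5.6277, B 18.3112, C 10.1089, D 9.7794, E 5.0296, F 3.1433.
Lower quotas: A 5, B 18, C 10, D 9, E 5, F 3 (sum 50, leaving 2 seats).
Remainders in descending order: D 0.7794, A 0.6277, B 0.3112, F 0.1433, C 0.1089, E 0.0296.
The surplus seats go to D, A.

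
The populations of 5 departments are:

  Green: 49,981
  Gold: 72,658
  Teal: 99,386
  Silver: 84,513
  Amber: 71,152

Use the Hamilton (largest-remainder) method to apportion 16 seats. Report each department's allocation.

Green 2; Gold 3; Teal 4; Silver 4; Amber 3

Standard divisor: 377690 ÷ 16 ≈ 23605.625.
Standard quotas: Green 2.1173, Gold 3.0780, Teal 4.2103, Silver 3.5802, Amber 3.0142.
Lower quotas: Green 2, Gold 3, Teal 4, Silver 3, Amber 3 (sum 15, leaving 1 seat).
Remainders in descending order: Silver 0.5802, Teal 0.2103, Green 0.1173, Gold 0.0780, Amber 0.0142.
Largest remainder: Silver receives the extra seat.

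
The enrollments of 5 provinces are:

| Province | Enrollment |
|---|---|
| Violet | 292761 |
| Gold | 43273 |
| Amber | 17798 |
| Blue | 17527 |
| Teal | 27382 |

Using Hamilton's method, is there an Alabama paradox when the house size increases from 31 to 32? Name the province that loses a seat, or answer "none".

At 31 seats: Violet 23, Gold 3, Amber 2, Blue 1, Teal 2.
At 32 seats: Violet 24, Gold 4, Amber 1, Blue 1, Teal 2.
Amber drops from 2 to 1.

Amber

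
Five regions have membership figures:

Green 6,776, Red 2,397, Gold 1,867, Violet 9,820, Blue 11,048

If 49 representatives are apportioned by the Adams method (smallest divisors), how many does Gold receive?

Standard divisor 31908/49 ≈ 651.184; standard quotas: Green 10.406, Red 3.681, Gold 2.867, Violet 15.080, Blue 16.966.
Rounding up gives 11, 4, 3, 16, 17 = 51 seats, so the divisor must be adjusted.
With modified divisor 680: modified quotas Green 9.965, Red 3.525, Gold 2.746, Violet 14.441, Blue 16.247.
Rounding up: Green 10, Red 4, Gold 3, Violet 15, Blue 17 (total 49).
Gold receives 3.

3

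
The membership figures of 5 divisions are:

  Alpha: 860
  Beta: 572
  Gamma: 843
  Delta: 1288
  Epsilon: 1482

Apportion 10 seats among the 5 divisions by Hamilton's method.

Alpha: 2, Beta: 1, Gamma: 2, Delta: 2, Epsilon: 3

The standard divisor is 5045/10 ≈ 504.5.
Standard quotas: Alpha 1.705, Beta 1.134, Gamma 1.671, Delta 2.553, Epsilon 2.938.
Lower quotas: Alpha 1, Beta 1, Gamma 1, Delta 2, Epsilon 2 (sum 7, leaving 3 seats).
Remainders in descending order: Epsilon 0.938, Alpha 0.705, Gamma 0.671, Delta 0.553, Beta 0.134.
Largest remainders: Epsilon, Alpha, Gamma receive the extra seats.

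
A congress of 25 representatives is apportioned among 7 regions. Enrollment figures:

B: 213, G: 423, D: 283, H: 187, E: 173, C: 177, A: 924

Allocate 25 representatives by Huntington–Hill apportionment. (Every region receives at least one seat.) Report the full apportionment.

B=2, G=4, D=3, H=2, E=2, C=2, A=10

With divisor 96: modified quotas B 2.219, G 4.406, D 2.948, H 1.948, E 1.802, C 1.844, A 9.625.
Geometric-mean thresholds: B √(2·3)=2.449, G √(4·5)=4.472, D √(2·3)=2.449, H √(1·2)=1.414, E √(1·2)=1.414, C √(1·2)=1.414, A √(9·10)=9.487.
Each quota rounded against its threshold gives B 2, G 4, D 3, H 2, E 2, C 2, A 10 (total 25).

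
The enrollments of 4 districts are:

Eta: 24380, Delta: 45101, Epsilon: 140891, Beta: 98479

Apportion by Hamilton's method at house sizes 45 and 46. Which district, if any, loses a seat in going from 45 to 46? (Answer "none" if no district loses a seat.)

Eta

At 45 seats: Eta 4, Delta 7, Epsilon 20, Beta 14.
At 46 seats: Eta 3, Delta 7, Epsilon 21, Beta 15.
Eta drops from 4 to 3.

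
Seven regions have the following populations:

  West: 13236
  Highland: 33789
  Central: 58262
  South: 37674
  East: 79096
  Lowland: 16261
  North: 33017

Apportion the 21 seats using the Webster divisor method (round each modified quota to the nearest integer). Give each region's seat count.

Standard divisor 271335/21 ≈ 12920.714; standard quotas: West 1.024, Highland 2.615, Central 4.509, South 2.916, East 6.122, Lowland 1.259, North 2.555.
Rounding to the nearest integer gives 1, 3, 5, 3, 6, 1, 3 = 22 seats, so the divisor must be adjusted.
With modified divisor 13100: modified quotas West 1.010, Highland 2.579, Central 4.447, South 2.876, East 6.038, Lowland 1.241, North 2.520.
Rounding to the nearest integer: West 1, Highland 3, Central 4, South 3, East 6, Lowland 1, North 3 (total 21).

West=1, Highland=3, Central=4, South=3, East=6, Lowland=1, North=3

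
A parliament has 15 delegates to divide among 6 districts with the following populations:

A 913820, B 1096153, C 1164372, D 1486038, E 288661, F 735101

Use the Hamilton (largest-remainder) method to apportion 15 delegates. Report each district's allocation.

Total 5684145; standard divisor 5684145/15 = 378943.
Standard quotas: A 2.4115, B 2.8927, C 3.0727, D 3.9215, E 0.7618, F 1.9399.
Lower quotas: A 2, B 2, C 3, D 3, E 0, F 1 (sum 11, leaving 4 seats).
Remainders in descending order: F 0.9399, D 0.9215, B 0.8927, E 0.7618, A 0.4115, C 0.0727.
The surplus seats go to F, D, B, E.

A=2, B=3, C=3, D=4, E=1, F=2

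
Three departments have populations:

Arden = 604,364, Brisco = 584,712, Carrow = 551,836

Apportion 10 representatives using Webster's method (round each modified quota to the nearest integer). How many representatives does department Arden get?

Standard divisor 1740912/10 ≈ 174091.2; standard quotas: Arden 3.472, Brisco 3.359, Carrow 3.170.
Rounding to the nearest integer gives 3, 3, 3 = 9 seats, so the divisor must be adjusted.
With modified divisor 169900: modified quotas Arden 3.557, Brisco 3.442, Carrow 3.248.
Rounding to the nearest integer: Arden 4, Brisco 3, Carrow 3 (total 10).
Arden receives 4.

4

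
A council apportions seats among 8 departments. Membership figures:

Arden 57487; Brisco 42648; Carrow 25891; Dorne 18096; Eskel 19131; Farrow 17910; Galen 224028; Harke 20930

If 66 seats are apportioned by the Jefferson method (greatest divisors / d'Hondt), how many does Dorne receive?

2

Standard divisor 426121/66 ≈ 6456.379; standard quotas: Arden 8.904, Brisco 6.606, Carrow 4.010, Dorne 2.803, Eskel 2.963, Farrow 2.774, Galen 34.699, Harke 3.242.
Rounding down gives 8, 6, 4, 2, 2, 2, 34, 3 = 61 seats, so the divisor must be adjusted.
With modified divisor 6074: modified quotas Arden 9.464, Brisco 7.021, Carrow 4.263, Dorne 2.979, Eskel 3.150, Farrow 2.949, Galen 36.883, Harke 3.446.
Rounding down: Arden 9, Brisco 7, Carrow 4, Dorne 2, Eskel 3, Farrow 2, Galen 36, Harke 3 (total 66).
Dorne receives 2.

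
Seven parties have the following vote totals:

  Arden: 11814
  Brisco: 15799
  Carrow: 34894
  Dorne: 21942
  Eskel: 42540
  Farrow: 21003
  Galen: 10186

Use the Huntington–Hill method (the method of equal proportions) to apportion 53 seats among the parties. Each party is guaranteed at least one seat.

With divisor 2938: modified quotas Arden 4.021, Brisco 5.377, Carrow 11.877, Dorne 7.468, Eskel 14.479, Farrow 7.149, Galen 3.467.
Geometric-mean thresholds: Arden √(4·5)=4.472, Brisco √(5·6)=5.477, Carrow √(11·12)=11.489, Dorne √(7·8)=7.483, Eskel √(14·15)=14.491, Farrow √(7·8)=7.483, Galen √(3·4)=3.464.
Each quota rounded against its threshold gives Arden 4, Brisco 5, Carrow 12, Dorne 7, Eskel 14, Farrow 7, Galen 4 (total 53).

Arden 4, Brisco 5, Carrow 12, Dorne 7, Eskel 14, Farrow 7, Galen 4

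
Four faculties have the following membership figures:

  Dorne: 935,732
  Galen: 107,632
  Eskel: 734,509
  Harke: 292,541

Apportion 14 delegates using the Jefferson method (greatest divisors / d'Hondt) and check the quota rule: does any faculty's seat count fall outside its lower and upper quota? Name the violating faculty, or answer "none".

Standard quotas: Dorne 6.327, Galen 0.728, Eskel 4.967, Harke 1.978.
Jefferson allocation: Dorne 7, Galen 0, Eskel 5, Harke 2.
Every allocation lies between the lower and upper quota.

none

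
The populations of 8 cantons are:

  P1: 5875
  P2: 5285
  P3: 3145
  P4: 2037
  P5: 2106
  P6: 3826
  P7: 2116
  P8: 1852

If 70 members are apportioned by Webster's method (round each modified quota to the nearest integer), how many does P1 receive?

16

Standard divisor 26242/70 ≈ 374.886; standard quotas: P1 15.671, P2 14.098, P3 8.389, P4 5.434, P5 5.618, P6 10.206, P7 5.644, P8 4.940.
Rounding to the nearest integer gives P1 16, P2 14, P3 8, P4 5, P5 6, P6 10, P7 6, P8 5 — total 70, matching the house size, so no adjustment is needed.
P1 receives 16.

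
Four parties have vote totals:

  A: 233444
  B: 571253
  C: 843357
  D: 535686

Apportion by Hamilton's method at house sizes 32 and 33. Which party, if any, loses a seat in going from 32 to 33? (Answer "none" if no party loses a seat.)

A

At 32 seats: A 4, B 8, C 12, D 8.
At 33 seats: A 3, B 9, C 13, D 8.
A drops from 4 to 3.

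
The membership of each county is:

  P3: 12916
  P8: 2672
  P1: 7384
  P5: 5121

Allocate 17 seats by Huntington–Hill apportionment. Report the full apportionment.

With divisor 1689: modified quotas P3 7.647, P8 1.582, P1 4.372, P5 3.032.
Geometric-mean thresholds: P3 √(7·8)=7.483, P8 √(1·2)=1.414, P1 √(4·5)=4.472, P5 √(3·4)=3.464.
Each quota rounded against its threshold gives P3 8, P8 2, P1 4, P5 3 (total 17).

P3: 8, P8: 2, P1: 4, P5: 3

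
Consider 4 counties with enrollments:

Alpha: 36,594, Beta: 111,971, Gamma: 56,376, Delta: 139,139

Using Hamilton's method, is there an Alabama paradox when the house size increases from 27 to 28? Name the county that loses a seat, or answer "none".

none

At 27 seats: Alpha 3, Beta 9, Gamma 4, Delta 11.
At 28 seats: Alpha 3, Beta 9, Gamma 5, Delta 11.
No county's allocation decreased.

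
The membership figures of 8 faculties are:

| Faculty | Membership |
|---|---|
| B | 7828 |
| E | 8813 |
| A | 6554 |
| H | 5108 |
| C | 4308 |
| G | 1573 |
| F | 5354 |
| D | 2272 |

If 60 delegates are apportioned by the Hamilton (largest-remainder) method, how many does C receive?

6

The standard divisor is 41810/60 ≈ 696.833.
Standard quotas: B 11.2337, E 12.6472, A 9.4054, H 7.3303, C 6.1823, G 2.2574, F 7.6833, D 3.2605.
Lower quotas: B 11, E 12, A 9, H 7, C 6, G 2, F 7, D 3 (sum 57, leaving 3 seats).
Remainders in descending order: F 0.6833, E 0.6472, A 0.4054, H 0.3303, D 0.2605, G 0.2574, B 0.2337, C 0.1823.
Largest remainders: F, E, A receive the extra seats.
C receives 6.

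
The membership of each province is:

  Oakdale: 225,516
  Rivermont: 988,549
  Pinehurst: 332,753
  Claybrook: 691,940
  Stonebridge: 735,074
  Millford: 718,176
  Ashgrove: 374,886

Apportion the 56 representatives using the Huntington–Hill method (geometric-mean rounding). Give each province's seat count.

Oakdale=3; Rivermont=14; Pinehurst=5; Claybrook=9; Stonebridge=10; Millford=10; Ashgrove=5

With divisor 73107: modified quotas Oakdale 3.085, Rivermont 13.522, Pinehurst 4.552, Claybrook 9.465, Stonebridge 10.055, Millford 9.824, Ashgrove 5.128.
Geometric-mean thresholds: Oakdale √(3·4)=3.464, Rivermont √(13·14)=13.491, Pinehurst √(4·5)=4.472, Claybrook √(9·10)=9.487, Stonebridge √(10·11)=10.488, Millford √(9·10)=9.487, Ashgrove √(5·6)=5.477.
Each quota rounded against its threshold gives Oakdale 3, Rivermont 14, Pinehurst 5, Claybrook 9, Stonebridge 10, Millford 10, Ashgrove 5 (total 56).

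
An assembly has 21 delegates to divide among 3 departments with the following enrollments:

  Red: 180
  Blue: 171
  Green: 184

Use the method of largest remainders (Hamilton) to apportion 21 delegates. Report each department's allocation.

The standard divisor is 535/21 ≈ 25.476.
Standard quotas: Red 7.065, Blue 6.712, Green 7.222.
Lower quotas: Red 7, Blue 6, Green 7 (sum 20, leaving 1 seat).
Remainders in descending order: Blue 0.712, Green 0.222, Red 0.065.
The surplus seat goes to Blue.

Red: 7, Blue: 7, Green: 7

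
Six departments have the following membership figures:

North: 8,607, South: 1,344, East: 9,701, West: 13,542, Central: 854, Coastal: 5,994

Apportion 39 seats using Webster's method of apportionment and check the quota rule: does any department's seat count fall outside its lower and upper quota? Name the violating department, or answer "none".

none

Standard quotas: North 8.383, South 1.309, East 9.449, West 13.190, Central 0.832, Coastal 5.838.
Webster allocation: North 8, South 1, East 10, West 13, Central 1, Coastal 6.
Every allocation lies between the lower and upper quota.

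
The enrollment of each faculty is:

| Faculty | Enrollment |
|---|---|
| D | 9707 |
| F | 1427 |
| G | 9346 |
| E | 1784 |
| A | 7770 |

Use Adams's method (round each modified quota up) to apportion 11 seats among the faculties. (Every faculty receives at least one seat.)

D: 3, F: 1, G: 3, E: 1, A: 3

Standard divisor 30034/11 ≈ 2730.364; standard quotas: D 3.555, F 0.523, G 3.423, E 0.653, A 2.846.
Rounding up gives 4, 1, 4, 1, 3 = 13 seats, so the divisor must be adjusted.
With modified divisor 3600: modified quotas D 2.696, F 0.396, G 2.596, E 0.496, A 2.158.
Rounding up: D 3, F 1, G 3, E 1, A 3 (total 11).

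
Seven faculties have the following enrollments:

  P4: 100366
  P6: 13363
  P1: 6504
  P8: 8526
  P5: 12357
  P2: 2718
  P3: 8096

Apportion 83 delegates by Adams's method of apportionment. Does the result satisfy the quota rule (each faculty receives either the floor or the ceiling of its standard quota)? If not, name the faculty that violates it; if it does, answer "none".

Standard quotas: P4 54.830, P6 7.300, P1 3.553, P8 4.658, P5 6.751, P2 1.485, P3 4.423.
Adams allocation: P4 53, P6 7, P1 4, P8 5, P5 7, P2 2, P3 5.
P4 has quota 54.830 (lower 54, upper 55) but receives 53 — outside the quota interval.

P4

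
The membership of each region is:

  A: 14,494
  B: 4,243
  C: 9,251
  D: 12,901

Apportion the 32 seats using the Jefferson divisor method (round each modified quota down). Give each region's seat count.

Standard divisor 40889/32 ≈ 1277.781; standard quotas: A 11.343, B 3.321, C 7.240, D 10.096.
Rounding down gives 11, 3, 7, 10 = 31 seats, so the divisor must be adjusted.
With modified divisor 1200: modified quotas A 12.078, B 3.536, C 7.709, D 10.751.
Rounding down: A 12, B 3, C 7, D 10 (total 32).

A=12, B=3, C=7, D=10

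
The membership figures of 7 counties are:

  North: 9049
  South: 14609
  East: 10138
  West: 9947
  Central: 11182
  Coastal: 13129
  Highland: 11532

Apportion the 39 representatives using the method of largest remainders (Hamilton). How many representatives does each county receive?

North=4, South=7, East=5, West=5, Central=6, Coastal=6, Highland=6

The standard divisor is 79586/39 ≈ 2040.667.
Standard quotas: North 4.4343, South 7.1589, East 4.9680, West 4.8744, Central 5.4796, Coastal 6.4337, Highland 5.6511.
Lower quotas: North 4, South 7, East 4, West 4, Central 5, Coastal 6, Highland 5 (sum 35, leaving 4 seats).
Remainders in descending order: East 0.9680, West 0.8744, Highland 0.6511, Central 0.4796, North 0.4343, Coastal 0.4337, South 0.1589.
The surplus seats go to East, West, Highland, Central.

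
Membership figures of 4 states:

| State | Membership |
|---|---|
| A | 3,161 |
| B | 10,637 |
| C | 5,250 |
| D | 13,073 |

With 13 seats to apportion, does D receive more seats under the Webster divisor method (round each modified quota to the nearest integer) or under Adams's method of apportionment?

Webster: A 1, B 4, C 2, D 6.
Adams: A 2, B 4, C 2, D 5.
D gets 6 under Webster and 5 under Adams.

Webster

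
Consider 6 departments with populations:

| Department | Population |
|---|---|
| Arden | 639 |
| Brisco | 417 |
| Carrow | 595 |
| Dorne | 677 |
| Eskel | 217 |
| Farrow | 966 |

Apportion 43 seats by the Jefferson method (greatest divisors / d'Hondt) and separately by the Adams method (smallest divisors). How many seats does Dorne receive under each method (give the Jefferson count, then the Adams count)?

Jefferson: Arden 8, Brisco 5, Carrow 7, Dorne 9, Eskel 2, Farrow 12.
Adams: Arden 8, Brisco 5, Carrow 7, Dorne 8, Eskel 3, Farrow 12.
Dorne gets 9 under Jefferson and 8 under Adams.

9 and 8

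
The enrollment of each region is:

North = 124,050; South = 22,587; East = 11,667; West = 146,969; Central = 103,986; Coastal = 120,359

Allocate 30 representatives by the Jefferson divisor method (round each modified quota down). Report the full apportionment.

North=7, South=1, East=0, West=9, Central=6, Coastal=7

Standard divisor 529618/30 ≈ 17653.933; standard quotas: North 7.027, South 1.279, East 0.661, West 8.325, Central 5.890, Coastal 6.818.
Rounding down gives 7, 1, 0, 8, 5, 6 = 27 seats, so the divisor must be adjusted.
With modified divisor 15900: modified quotas North 7.802, South 1.421, East 0.734, West 9.243, Central 6.540, Coastal 7.570.
Rounding down: North 7, South 1, East 0, West 9, Central 6, Coastal 7 (total 30).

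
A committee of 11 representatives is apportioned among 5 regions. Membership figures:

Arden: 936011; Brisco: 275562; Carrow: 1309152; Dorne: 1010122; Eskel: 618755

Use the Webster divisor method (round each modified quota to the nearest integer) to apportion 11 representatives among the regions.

Standard divisor 4149602/11 ≈ 377236.545; standard quotas: Arden 2.481, Brisco 0.730, Carrow 3.470, Dorne 2.678, Eskel 1.640.
Rounding to the nearest integer gives Arden 2, Brisco 1, Carrow 3, Dorne 3, Eskel 2 — total 11, matching the house size, so no adjustment is needed.

Arden: 2, Brisco: 1, Carrow: 3, Dorne: 3, Eskel: 2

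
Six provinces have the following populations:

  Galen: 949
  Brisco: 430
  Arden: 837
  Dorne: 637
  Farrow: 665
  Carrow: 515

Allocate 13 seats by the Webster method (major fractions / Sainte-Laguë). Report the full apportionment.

Standard divisor 4033/13 ≈ 310.231; standard quotas: Galen 3.059, Brisco 1.386, Arden 2.698, Dorne 2.053, Farrow 2.144, Carrow 1.660.
Rounding to the nearest integer gives Galen 3, Brisco 1, Arden 3, Dorne 2, Farrow 2, Carrow 2 — total 13, matching the house size, so no adjustment is needed.

Galen=3, Brisco=1, Arden=3, Dorne=2, Farrow=2, Carrow=2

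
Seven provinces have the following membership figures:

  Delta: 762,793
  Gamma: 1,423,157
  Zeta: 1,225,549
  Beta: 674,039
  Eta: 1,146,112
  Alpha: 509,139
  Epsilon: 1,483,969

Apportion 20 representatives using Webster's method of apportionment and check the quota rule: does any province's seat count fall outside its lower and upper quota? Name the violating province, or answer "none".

Standard quotas: Delta 2.112, Gamma 3.940, Zeta 3.393, Beta 1.866, Eta 3.173, Alpha 1.409, Epsilon 4.108.
Webster allocation: Delta 2, Gamma 4, Zeta 4, Beta 2, Eta 3, Alpha 1, Epsilon 4.
Every allocation lies between the lower and upper quota.

none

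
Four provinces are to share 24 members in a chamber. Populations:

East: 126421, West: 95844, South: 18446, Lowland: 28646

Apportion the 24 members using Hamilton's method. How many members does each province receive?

The standard divisor is 269357/24 ≈ 11223.208.
Standard quotas: East 11.2642, West 8.5398, South 1.6436, Lowland 2.5524.
Lower quotas: East 11, West 8, South 1, Lowland 2 (sum 22, leaving 2 seats).
Remainders in descending order: South 0.6436, Lowland 0.5524, West 0.5398, East 0.2642.
Largest remainders: South, Lowland receive the extra seats.

East 11, West 8, South 2, Lowland 3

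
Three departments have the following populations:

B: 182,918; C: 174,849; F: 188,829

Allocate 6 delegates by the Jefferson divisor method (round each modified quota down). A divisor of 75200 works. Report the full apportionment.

With modified divisor 75200: modified quotas B 2.432, C 2.325, F 2.511.
Rounding down: B 2, C 2, F 2 (total 6).

B 2; C 2; F 2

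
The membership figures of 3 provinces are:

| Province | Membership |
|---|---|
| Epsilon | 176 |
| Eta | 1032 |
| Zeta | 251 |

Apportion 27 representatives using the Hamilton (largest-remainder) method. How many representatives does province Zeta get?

5

Standard divisor: 1459 ÷ 27 ≈ 54.037.
Standard quotas: Epsilon 3.257, Eta 19.098, Zeta 4.645.
Lower quotas: Epsilon 3, Eta 19, Zeta 4 (sum 26, leaving 1 seat).
Remainders in descending order: Zeta 0.645, Epsilon 0.257, Eta 0.098.
Largest remainder: Zeta receives the extra seat.
Zeta receives 5.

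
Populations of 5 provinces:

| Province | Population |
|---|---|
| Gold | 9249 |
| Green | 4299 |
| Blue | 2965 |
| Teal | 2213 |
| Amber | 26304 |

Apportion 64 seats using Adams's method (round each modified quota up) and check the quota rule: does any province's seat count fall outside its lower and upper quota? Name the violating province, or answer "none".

Amber

Standard quotas: Gold 13.145, Green 6.110, Blue 4.214, Teal 3.145, Amber 37.385.
Adams allocation: Gold 13, Green 6, Blue 5, Teal 4, Amber 36.
Amber has quota 37.385 (lower 37, upper 38) but receives 36 — outside the quota interval.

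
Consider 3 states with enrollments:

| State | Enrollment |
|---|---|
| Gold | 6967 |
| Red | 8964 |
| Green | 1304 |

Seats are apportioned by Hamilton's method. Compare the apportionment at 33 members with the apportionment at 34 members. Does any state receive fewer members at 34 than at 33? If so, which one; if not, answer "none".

At 33 seats: Gold 13, Red 17, Green 3.
At 34 seats: Gold 14, Red 18, Green 2.
Green drops from 3 to 2.

Green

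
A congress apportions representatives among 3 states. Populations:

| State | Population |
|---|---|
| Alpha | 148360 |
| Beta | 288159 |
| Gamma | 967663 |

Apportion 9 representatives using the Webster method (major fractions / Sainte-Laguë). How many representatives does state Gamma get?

Standard divisor 1404182/9 ≈ 156020.222; standard quotas: Alpha 0.951, Beta 1.847, Gamma 6.202.
Rounding to the nearest integer gives Alpha 1, Beta 2, Gamma 6 — total 9, matching the house size, so no adjustment is needed.
Gamma receives 6.

6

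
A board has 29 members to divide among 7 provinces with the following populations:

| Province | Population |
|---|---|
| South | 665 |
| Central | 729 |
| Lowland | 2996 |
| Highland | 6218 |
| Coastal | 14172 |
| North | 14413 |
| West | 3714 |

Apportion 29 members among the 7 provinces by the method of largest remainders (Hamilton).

Total 42907; standard divisor 42907/29 ≈ 1479.552.
Standard quotas: South 0.4495, Central 0.4927, Lowland 2.0249, Highland 4.2026, Coastal 9.5786, North 9.7415, West 2.5102.
Lower quotas: South 0, Central 0, Lowland 2, Highland 4, Coastal 9, North 9, West 2 (sum 26, leaving 3 seats).
Remainders in descending order: North 0.7415, Coastal 0.5786, West 0.5102, Central 0.4927, South 0.4495, Highland 0.2026, Lowland 0.0249.
The surplus seats go to North, Coastal, West.

South 0, Central 0, Lowland 2, Highland 4, Coastal 10, North 10, West 3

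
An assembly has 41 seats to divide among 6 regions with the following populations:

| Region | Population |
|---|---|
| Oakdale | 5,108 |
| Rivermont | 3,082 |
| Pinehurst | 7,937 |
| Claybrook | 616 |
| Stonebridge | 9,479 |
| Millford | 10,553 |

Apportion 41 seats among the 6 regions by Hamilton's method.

Oakdale 6; Rivermont 3; Pinehurst 9; Claybrook 1; Stonebridge 10; Millford 12

Standard divisor: 36775 ÷ 41 ≈ 896.951.
Standard quotas: Oakdale 5.6948, Rivermont 3.4361, Pinehurst 8.8489, Claybrook 0.6868, Stonebridge 10.5680, Millford 11.7654.
Lower quotas: Oakdale 5, Rivermont 3, Pinehurst 8, Claybrook 0, Stonebridge 10, Millford 11 (sum 37, leaving 4 seats).
Remainders in descending order: Pinehurst 0.8489, Millford 0.7654, Oakdale 0.6948, Claybrook 0.6868, Stonebridge 0.5680, Rivermont 0.4361.
Largest remainders: Pinehurst, Millford, Oakdale, Claybrook receive the extra seats.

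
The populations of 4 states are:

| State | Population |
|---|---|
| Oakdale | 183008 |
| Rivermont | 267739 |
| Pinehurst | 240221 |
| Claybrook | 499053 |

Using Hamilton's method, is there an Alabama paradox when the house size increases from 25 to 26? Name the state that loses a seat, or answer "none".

At 25 seats: Oakdale 4, Rivermont 6, Pinehurst 5, Claybrook 10.
At 26 seats: Oakdale 4, Rivermont 6, Pinehurst 5, Claybrook 11.
No state's allocation decreased.

none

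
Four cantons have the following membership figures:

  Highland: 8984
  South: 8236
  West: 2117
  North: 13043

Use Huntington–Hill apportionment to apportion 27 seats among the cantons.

Highland 7, South 7, West 2, North 11

With divisor 1222: modified quotas Highland 7.352, South 6.740, West 1.732, North 10.673.
Geometric-mean thresholds: Highland √(7·8)=7.483, South √(6·7)=6.481, West √(1·2)=1.414, North √(10·11)=10.488.
Each quota rounded against its threshold gives Highland 7, South 7, West 2, North 11 (total 27).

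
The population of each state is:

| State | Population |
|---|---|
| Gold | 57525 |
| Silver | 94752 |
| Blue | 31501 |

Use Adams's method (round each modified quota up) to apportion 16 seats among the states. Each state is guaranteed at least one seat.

Standard divisor 183778/16 ≈ 11486.125; standard quotas: Gold 5.008, Silver 8.249, Blue 2.743.
Rounding up gives 6, 9, 3 = 18 seats, so the divisor must be adjusted.
With modified divisor 12700: modified quotas Gold 4.530, Silver 7.461, Blue 2.480.
Rounding up: Gold 5, Silver 8, Blue 3 (total 16).

Gold 5, Silver 8, Blue 3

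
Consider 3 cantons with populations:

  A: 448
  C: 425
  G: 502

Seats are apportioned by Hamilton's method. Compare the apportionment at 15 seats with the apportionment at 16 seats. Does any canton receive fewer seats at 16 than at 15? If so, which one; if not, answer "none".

At 15 seats: A 5, C 5, G 5.
At 16 seats: A 5, C 5, G 6.
No canton's allocation decreased.

none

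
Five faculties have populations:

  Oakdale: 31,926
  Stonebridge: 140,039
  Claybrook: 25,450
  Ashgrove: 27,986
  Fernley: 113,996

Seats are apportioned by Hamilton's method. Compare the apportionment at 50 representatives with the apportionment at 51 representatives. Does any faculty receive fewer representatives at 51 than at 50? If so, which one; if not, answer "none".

At 50 seats: Oakdale 5, Stonebridge 20, Claybrook 4, Ashgrove 4, Fernley 17.
At 51 seats: Oakdale 5, Stonebridge 21, Claybrook 4, Ashgrove 4, Fernley 17.
No faculty's allocation decreased.

none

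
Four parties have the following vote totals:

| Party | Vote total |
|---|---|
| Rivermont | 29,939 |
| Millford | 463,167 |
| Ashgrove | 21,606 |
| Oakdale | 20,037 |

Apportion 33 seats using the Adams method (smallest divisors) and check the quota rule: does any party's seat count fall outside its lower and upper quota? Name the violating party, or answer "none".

Standard quotas: Rivermont 1.848, Millford 28.583, Ashgrove 1.333, Oakdale 1.237.
Adams allocation: Rivermont 2, Millford 27, Ashgrove 2, Oakdale 2.
Millford has quota 28.583 (lower 28, upper 29) but receives 27 — outside the quota interval.

Millford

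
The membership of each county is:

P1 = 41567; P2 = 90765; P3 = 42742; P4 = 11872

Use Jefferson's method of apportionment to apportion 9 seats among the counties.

Standard divisor 186946/9 ≈ 20771.778; standard quotas: P1 2.001, P2 4.370, P3 2.058, P4 0.572.
Rounding down gives 2, 4, 2, 0 = 8 seats, so the divisor must be adjusted.
With modified divisor 16600: modified quotas P1 2.504, P2 5.468, P3 2.575, P4 0.715.
Rounding down: P1 2, P2 5, P3 2, P4 0 (total 9).

P1: 2, P2: 5, P3: 2, P4: 0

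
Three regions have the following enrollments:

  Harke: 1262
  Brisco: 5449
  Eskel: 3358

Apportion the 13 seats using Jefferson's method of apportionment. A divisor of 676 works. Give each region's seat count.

With modified divisor 676: modified quotas Harke 1.867, Brisco 8.061, Eskel 4.967.
Rounding down: Harke 1, Brisco 8, Eskel 4 (total 13).

Harke 1, Brisco 8, Eskel 4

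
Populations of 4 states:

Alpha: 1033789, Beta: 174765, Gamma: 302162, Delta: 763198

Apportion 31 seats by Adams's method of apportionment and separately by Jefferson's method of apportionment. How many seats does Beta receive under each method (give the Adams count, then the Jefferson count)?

3 and 2

Adams: Alpha 14, Beta 3, Gamma 4, Delta 10.
Jefferson: Alpha 14, Beta 2, Gamma 4, Delta 11.
Beta gets 3 under Adams and 2 under Jefferson.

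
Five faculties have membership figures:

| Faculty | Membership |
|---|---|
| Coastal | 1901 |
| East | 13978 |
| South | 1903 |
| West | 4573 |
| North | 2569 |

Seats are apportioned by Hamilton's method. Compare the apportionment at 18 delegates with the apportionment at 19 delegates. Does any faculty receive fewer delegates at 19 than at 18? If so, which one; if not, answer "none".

At 18 seats: Coastal 1, East 10, South 2, West 3, North 2.
At 19 seats: Coastal 1, East 11, South 1, West 4, North 2.
South drops from 2 to 1.

South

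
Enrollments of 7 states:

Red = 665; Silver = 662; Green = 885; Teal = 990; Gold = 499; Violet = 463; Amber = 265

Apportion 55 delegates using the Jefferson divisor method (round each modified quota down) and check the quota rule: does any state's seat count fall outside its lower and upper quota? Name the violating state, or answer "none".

none

Standard quotas: Red 8.258, Silver 8.221, Green 10.990, Teal 12.294, Gold 6.197, Violet 5.750, Amber 3.291.
Jefferson allocation: Red 8, Silver 8, Green 11, Teal 13, Gold 6, Violet 6, Amber 3.
Every allocation lies between the lower and upper quota.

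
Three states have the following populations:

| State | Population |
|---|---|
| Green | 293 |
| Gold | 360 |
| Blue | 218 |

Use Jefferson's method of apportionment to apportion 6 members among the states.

Standard divisor 871/6 ≈ 145.167; standard quotas: Green 2.018, Gold 2.480, Blue 1.502.
Rounding down gives 2, 2, 1 = 5 seats, so the divisor must be adjusted.
With modified divisor 114: modified quotas Green 2.570, Gold 3.158, Blue 1.912.
Rounding down: Green 2, Gold 3, Blue 1 (total 6).

Green: 2, Gold: 3, Blue: 1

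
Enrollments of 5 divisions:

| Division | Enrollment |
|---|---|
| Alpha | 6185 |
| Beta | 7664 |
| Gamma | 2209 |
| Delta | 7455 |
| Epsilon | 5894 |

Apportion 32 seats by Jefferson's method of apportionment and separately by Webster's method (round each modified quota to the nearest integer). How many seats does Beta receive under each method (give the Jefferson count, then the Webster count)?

Jefferson: Alpha 7, Beta 9, Gamma 2, Delta 8, Epsilon 6.
Webster: Alpha 7, Beta 8, Gamma 2, Delta 8, Epsilon 7.
Beta gets 9 under Jefferson and 8 under Webster.

9 and 8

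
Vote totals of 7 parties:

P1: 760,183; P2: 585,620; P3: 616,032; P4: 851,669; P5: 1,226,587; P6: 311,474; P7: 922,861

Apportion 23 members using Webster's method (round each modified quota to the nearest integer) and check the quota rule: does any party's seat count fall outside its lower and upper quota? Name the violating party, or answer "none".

none

Standard quotas: P1 3.315, P2 2.554, P3 2.686, P4 3.714, P5 5.349, P6 1.358, P7 4.024.
Webster allocation: P1 3, P2 3, P3 3, P4 4, P5 5, P6 1, P7 4.
Every allocation lies between the lower and upper quota.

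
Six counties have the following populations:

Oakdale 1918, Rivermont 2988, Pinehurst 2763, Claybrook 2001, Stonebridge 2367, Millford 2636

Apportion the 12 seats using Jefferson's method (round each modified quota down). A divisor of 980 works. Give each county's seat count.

With modified divisor 980: modified quotas Oakdale 1.957, Rivermont 3.049, Pinehurst 2.819, Claybrook 2.042, Stonebridge 2.415, Millford 2.690.
Rounding down: Oakdale 1, Rivermont 3, Pinehurst 2, Claybrook 2, Stonebridge 2, Millford 2 (total 12).

Oakdale: 1, Rivermont: 3, Pinehurst: 2, Claybrook: 2, Stonebridge: 2, Millford: 2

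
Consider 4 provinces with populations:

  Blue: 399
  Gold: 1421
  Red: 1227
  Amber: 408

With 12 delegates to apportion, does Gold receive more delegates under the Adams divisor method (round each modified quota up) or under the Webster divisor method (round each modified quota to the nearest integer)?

Adams: Blue 2, Gold 4, Red 4, Amber 2.
Webster: Blue 1, Gold 5, Red 5, Amber 1.
Gold gets 4 under Adams and 5 under Webster.

Webster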